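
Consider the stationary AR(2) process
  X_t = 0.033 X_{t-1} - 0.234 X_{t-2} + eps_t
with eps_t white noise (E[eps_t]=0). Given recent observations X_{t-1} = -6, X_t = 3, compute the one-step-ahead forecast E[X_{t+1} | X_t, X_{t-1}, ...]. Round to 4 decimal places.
E[X_{t+1} \mid \mathcal F_t] = 1.5030

For an AR(p) model X_t = c + sum_i phi_i X_{t-i} + eps_t, the
one-step-ahead conditional mean is
  E[X_{t+1} | X_t, ...] = c + sum_i phi_i X_{t+1-i}.
Substitute known values:
  E[X_{t+1} | ...] = (0.033) * (3) + (-0.234) * (-6)
                   = 1.5030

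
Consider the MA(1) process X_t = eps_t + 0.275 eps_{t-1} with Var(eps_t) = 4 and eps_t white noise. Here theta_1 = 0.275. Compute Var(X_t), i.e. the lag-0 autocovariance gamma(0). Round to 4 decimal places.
\gamma(0) = 4.3025

For an MA(q) process X_t = eps_t + sum_i theta_i eps_{t-i} with
Var(eps_t) = sigma^2, the variance is
  gamma(0) = sigma^2 * (1 + sum_i theta_i^2).
  sum_i theta_i^2 = (0.275)^2 = 0.075625.
  gamma(0) = 4 * (1 + 0.075625) = 4 * 1.075625 = 4.3025.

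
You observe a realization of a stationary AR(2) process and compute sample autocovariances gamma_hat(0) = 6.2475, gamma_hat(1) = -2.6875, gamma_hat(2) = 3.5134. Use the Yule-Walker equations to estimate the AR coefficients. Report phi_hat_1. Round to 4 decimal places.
\hat\phi_{1} = -0.2310

The Yule-Walker equations for an AR(p) process read, in matrix form,
  Gamma_p phi = r_p,   with   (Gamma_p)_{ij} = gamma(|i - j|),
                       (r_p)_i = gamma(i),   i,j = 1..p.
Substitute the sample gammas (Toeplitz matrix and right-hand side of size 2):
  Gamma_p = [[6.2475, -2.6875], [-2.6875, 6.2475]]
  r_p     = [-2.6875, 3.5134]
Written out:
  6.2475 phi_1 - 2.6875 phi_2 = -2.6875
  -2.6875 phi_1 + 6.2475 phi_2 = 3.5134
Solve by Cramer's rule:
  det = gamma(0)^2 - gamma(1)^2 = (6.2475)^2 - (-2.6875)^2 = 39.03125625 - 7.22265625 = 31.8086
  phi_hat_1 = [gamma(1) gamma(0) - gamma(1) gamma(2)] / det = [(-2.6875)(6.2475) - (-2.6875)(3.5134)] / 31.8086 = -7.34789375 / 31.8086 = -0.231
  phi_hat_2 = [gamma(0) gamma(2) - gamma(1)^2] / det = [(6.2475)(3.5134) - (-2.6875)^2] / 31.8086 = 14.72731025 / 31.8086 = 0.463
So phi_hat = [-0.2310, 0.4630].
Therefore phi_hat_1 = -0.2310.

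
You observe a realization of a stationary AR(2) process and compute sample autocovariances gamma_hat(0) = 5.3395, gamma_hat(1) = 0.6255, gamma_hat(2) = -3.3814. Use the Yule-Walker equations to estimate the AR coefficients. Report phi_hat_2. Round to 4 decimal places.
\hat\phi_{2} = -0.6560

The Yule-Walker equations for an AR(p) process read, in matrix form,
  Gamma_p phi = r_p,   with   (Gamma_p)_{ij} = gamma(|i - j|),
                       (r_p)_i = gamma(i),   i,j = 1..p.
Substitute the sample gammas (Toeplitz matrix and right-hand side of size 2):
  Gamma_p = [[5.3395, 0.6255], [0.6255, 5.3395]]
  r_p     = [0.6255, -3.3814]
Written out:
  5.3395 phi_1 + 0.6255 phi_2 = 0.6255
  0.6255 phi_1 + 5.3395 phi_2 = -3.3814
Solve by Cramer's rule:
  det = gamma(0)^2 - gamma(1)^2 = (5.3395)^2 - (0.6255)^2 = 28.51026025 - 0.39125025 = 28.11901
  phi_hat_1 = [gamma(1) gamma(0) - gamma(1) gamma(2)] / det = [(0.6255)(5.3395) - (0.6255)(-3.3814)] / 28.11901 = 5.45492295 / 28.11901 = 0.194
  phi_hat_2 = [gamma(0) gamma(2) - gamma(1)^2] / det = [(5.3395)(-3.3814) - (0.6255)^2] / 28.11901 = -18.44623555 / 28.11901 = -0.656
So phi_hat = [0.1940, -0.6560].
Therefore phi_hat_2 = -0.6560.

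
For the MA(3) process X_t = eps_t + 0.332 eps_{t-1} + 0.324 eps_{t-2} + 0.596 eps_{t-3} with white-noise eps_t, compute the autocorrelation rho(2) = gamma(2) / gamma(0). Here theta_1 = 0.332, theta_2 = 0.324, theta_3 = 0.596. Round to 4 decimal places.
\rho(2) = 0.3323

For an MA(q) process with theta_0 = 1, the autocovariance is
  gamma(k) = sigma^2 * sum_{i=0..q-k} theta_i * theta_{i+k},
and rho(k) = gamma(k) / gamma(0). Sigma^2 cancels.
  numerator   = (1)*(0.324) + (0.332)*(0.596) = 0.521872.
  denominator = (1)^2 + (0.332)^2 + (0.324)^2 + (0.596)^2 = 1.570416.
  rho(2) = 0.521872 / 1.570416 = 0.3323.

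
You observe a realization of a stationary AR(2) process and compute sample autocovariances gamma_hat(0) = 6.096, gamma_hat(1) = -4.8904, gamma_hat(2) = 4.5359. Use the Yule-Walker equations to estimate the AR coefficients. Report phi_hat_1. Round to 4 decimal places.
\hat\phi_{1} = -0.5760

The Yule-Walker equations for an AR(p) process read, in matrix form,
  Gamma_p phi = r_p,   with   (Gamma_p)_{ij} = gamma(|i - j|),
                       (r_p)_i = gamma(i),   i,j = 1..p.
Substitute the sample gammas (Toeplitz matrix and right-hand side of size 2):
  Gamma_p = [[6.096, -4.8904], [-4.8904, 6.096]]
  r_p     = [-4.8904, 4.5359]
Written out:
  6.096 phi_1 - 4.8904 phi_2 = -4.8904
  -4.8904 phi_1 + 6.096 phi_2 = 4.5359
Solve by Cramer's rule:
  det = gamma(0)^2 - gamma(1)^2 = (6.096)^2 - (-4.8904)^2 = 37.161216 - 23.91601216 = 13.24520384
  phi_hat_1 = [gamma(1) gamma(0) - gamma(1) gamma(2)] / det = [(-4.8904)(6.096) - (-4.8904)(4.5359)] / 13.24520384 = -7.62951304 / 13.24520384 = -0.576
  phi_hat_2 = [gamma(0) gamma(2) - gamma(1)^2] / det = [(6.096)(4.5359) - (-4.8904)^2] / 13.24520384 = 3.73483424 / 13.24520384 = 0.282
So phi_hat = [-0.5760, 0.2820].
Therefore phi_hat_1 = -0.5760.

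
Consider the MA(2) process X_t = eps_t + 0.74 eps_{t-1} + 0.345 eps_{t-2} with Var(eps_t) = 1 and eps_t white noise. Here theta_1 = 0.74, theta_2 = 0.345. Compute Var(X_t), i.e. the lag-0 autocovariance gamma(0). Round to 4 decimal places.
\gamma(0) = 1.6666

For an MA(q) process X_t = eps_t + sum_i theta_i eps_{t-i} with
Var(eps_t) = sigma^2, the variance is
  gamma(0) = sigma^2 * (1 + sum_i theta_i^2).
  sum_i theta_i^2 = (0.74)^2 + (0.345)^2 = 0.5476 + 0.119025 = 0.666625.
  gamma(0) = 1 * (1 + 0.666625) = 1 * 1.666625 = 1.666625, which rounds to 1.6666.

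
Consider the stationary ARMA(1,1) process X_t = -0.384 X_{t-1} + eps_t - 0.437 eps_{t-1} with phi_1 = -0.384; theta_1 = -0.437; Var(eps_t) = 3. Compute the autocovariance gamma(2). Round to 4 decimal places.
\gamma(2) = 1.2955

Multiply the model equation by X_{t-k} and take expectations. With theta_0 = psi_0 = 1 and psi_j the MA(infinity) weights, this gives
  gamma(k) - sum_i phi_i gamma(k-i) = c_k,
  c_k = sigma^2 * sum_{j=k..q} theta_j psi_{j-k}   (c_k = 0 for k > q),
using gamma(-m) = gamma(m).
psi-weights needed (psi_j = theta_j + sum_i phi_i psi_{j-i}):
  psi_1 = theta_1 + phi_1 = -0.437 + (-0.384) = -0.821
Right-hand sides:
  c_0 = sigma^2 (1 + theta_1 psi_1) = 3 * (1 + (-0.437)(-0.821)) = 3 * 1.358777 = 4.076331
  c_1 = sigma^2 theta_1 = 3 * (-0.437) = -1.311
  c_2 = 0
Equations for k = 0 and k = 1 (AR order 1):
  gamma(0) = phi_1 gamma(1) + c_0
  gamma(1) = phi_1 gamma(0) + c_1
Substituting the second into the first: gamma(0) (1 - phi_1^2) = c_0 + phi_1 c_1, so
  gamma(0) = (c_0 + phi_1 c_1) / (1 - phi_1^2) = (4.076331 + (-0.384)(-1.311)) / (1 - (-0.384)^2) = 4.579755 / 0.852544 = 5.371869.
  gamma(1) = phi_1 gamma(0) + c_1 = (-0.384)(5.371869) + (-1.311) = -3.373798.
For k = 2 (> q): gamma(2) = phi_1 gamma(1) = (-0.384)(-3.373798) = 1.295538.
Therefore gamma(2) = 1.2955 (to 4 decimal places).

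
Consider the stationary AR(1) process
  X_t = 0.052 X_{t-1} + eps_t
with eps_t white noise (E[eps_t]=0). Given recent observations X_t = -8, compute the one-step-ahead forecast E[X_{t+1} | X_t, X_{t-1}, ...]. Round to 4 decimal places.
E[X_{t+1} \mid \mathcal F_t] = -0.4160

For an AR(p) model X_t = c + sum_i phi_i X_{t-i} + eps_t, the
one-step-ahead conditional mean is
  E[X_{t+1} | X_t, ...] = c + sum_i phi_i X_{t+1-i}.
Substitute known values:
  E[X_{t+1} | ...] = (0.052) * (-8)
                   = -0.4160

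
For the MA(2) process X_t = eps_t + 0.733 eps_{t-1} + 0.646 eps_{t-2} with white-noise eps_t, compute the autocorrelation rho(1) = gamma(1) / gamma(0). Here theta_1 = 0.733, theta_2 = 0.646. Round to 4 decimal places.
\rho(1) = 0.6173

For an MA(q) process with theta_0 = 1, the autocovariance is
  gamma(k) = sigma^2 * sum_{i=0..q-k} theta_i * theta_{i+k},
and rho(k) = gamma(k) / gamma(0). Sigma^2 cancels.
  numerator   = (1)*(0.733) + (0.733)*(0.646) = 1.206518.
  denominator = (1)^2 + (0.733)^2 + (0.646)^2 = 1.954605.
  rho(1) = 1.206518 / 1.954605 = 0.6173.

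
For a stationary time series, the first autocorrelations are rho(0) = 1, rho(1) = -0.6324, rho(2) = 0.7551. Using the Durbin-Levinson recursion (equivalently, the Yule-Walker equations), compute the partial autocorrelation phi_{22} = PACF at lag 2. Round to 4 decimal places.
\phi_{22} = 0.5919

The PACF at lag k is phi_{kk}, the last component of the solution
to the Yule-Walker system G_k phi = r_k where
  (G_k)_{ij} = rho(|i - j|), (r_k)_i = rho(i), i,j = 1..k.
Equivalently, Durbin-Levinson gives phi_{kk} iteratively:
  phi_{11} = rho(1)
  phi_{kk} = [rho(k) - sum_{j=1..k-1} phi_{k-1,j} rho(k-j)]
            / [1 - sum_{j=1..k-1} phi_{k-1,j} rho(j)],
  phi_{k,j} = phi_{k-1,j} - phi_{kk} phi_{k-1,k-j},  j = 1..k-1.
Step k = 1:
  phi_11 = rho(1) = -0.6324.
Step k = 2:
  phi_22 = [rho(2) - phi_11 rho(1)] / [1 - phi_11 rho(1)] = [0.7551 - (-0.6324)(-0.6324)] / [1 - (-0.6324)(-0.6324)]
         = 0.35517024 / 0.60007024 = 0.5919.
Therefore phi_{22} = 0.5919.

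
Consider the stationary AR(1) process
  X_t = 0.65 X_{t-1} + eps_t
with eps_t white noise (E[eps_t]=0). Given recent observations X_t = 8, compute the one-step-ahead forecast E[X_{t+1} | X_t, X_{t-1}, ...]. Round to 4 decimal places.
E[X_{t+1} \mid \mathcal F_t] = 5.2000

For an AR(p) model X_t = c + sum_i phi_i X_{t-i} + eps_t, the
one-step-ahead conditional mean is
  E[X_{t+1} | X_t, ...] = c + sum_i phi_i X_{t+1-i}.
Substitute known values:
  E[X_{t+1} | ...] = (0.65) * (8)
                   = 5.2000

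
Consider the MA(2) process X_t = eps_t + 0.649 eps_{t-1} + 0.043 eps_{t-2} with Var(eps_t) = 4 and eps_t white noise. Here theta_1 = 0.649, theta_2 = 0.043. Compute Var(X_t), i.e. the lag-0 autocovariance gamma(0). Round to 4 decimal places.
\gamma(0) = 5.6922

For an MA(q) process X_t = eps_t + sum_i theta_i eps_{t-i} with
Var(eps_t) = sigma^2, the variance is
  gamma(0) = sigma^2 * (1 + sum_i theta_i^2).
  sum_i theta_i^2 = (0.649)^2 + (0.043)^2 = 0.421201 + 0.001849 = 0.42305.
  gamma(0) = 4 * (1 + 0.42305) = 4 * 1.42305 = 5.6922.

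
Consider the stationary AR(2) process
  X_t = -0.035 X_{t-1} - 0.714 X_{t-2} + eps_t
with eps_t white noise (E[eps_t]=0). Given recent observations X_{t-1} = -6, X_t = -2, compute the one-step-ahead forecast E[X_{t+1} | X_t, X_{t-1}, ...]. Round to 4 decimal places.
E[X_{t+1} \mid \mathcal F_t] = 4.3540

For an AR(p) model X_t = c + sum_i phi_i X_{t-i} + eps_t, the
one-step-ahead conditional mean is
  E[X_{t+1} | X_t, ...] = c + sum_i phi_i X_{t+1-i}.
Substitute known values:
  E[X_{t+1} | ...] = (-0.035) * (-2) + (-0.714) * (-6)
                   = 4.3540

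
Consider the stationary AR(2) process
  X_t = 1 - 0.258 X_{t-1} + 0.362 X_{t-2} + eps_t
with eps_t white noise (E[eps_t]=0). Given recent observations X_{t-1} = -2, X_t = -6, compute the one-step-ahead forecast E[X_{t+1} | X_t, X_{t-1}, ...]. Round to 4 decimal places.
E[X_{t+1} \mid \mathcal F_t] = 1.8240

For an AR(p) model X_t = c + sum_i phi_i X_{t-i} + eps_t, the
one-step-ahead conditional mean is
  E[X_{t+1} | X_t, ...] = c + sum_i phi_i X_{t+1-i}.
Substitute known values:
  E[X_{t+1} | ...] = 1 + (-0.258) * (-6) + (0.362) * (-2)
                   = 1.8240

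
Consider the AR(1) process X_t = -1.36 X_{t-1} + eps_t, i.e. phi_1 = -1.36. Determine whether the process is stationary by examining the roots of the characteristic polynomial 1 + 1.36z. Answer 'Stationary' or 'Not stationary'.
\text{Not stationary}

The AR(p) characteristic polynomial is P(z) = 1 + 1.36z.
Stationarity requires all roots to lie outside the unit circle, i.e. |z| > 1 for every root.
This is linear in z: 1 + (1.36) z = 0  =>  z = -1/(1.36) = -0.735294,  |z| = 0.735294.
Moduli of all roots: 0.7353.
All moduli strictly greater than 1? No.
Verdict: Not stationary.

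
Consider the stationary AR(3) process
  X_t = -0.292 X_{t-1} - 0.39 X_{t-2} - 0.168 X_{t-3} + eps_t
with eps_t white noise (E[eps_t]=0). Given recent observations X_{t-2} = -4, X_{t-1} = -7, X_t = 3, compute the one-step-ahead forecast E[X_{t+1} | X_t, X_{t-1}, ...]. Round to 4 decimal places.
E[X_{t+1} \mid \mathcal F_t] = 2.5260

For an AR(p) model X_t = c + sum_i phi_i X_{t-i} + eps_t, the
one-step-ahead conditional mean is
  E[X_{t+1} | X_t, ...] = c + sum_i phi_i X_{t+1-i}.
Substitute known values:
  E[X_{t+1} | ...] = (-0.292) * (3) + (-0.39) * (-7) + (-0.168) * (-4)
                   = 2.5260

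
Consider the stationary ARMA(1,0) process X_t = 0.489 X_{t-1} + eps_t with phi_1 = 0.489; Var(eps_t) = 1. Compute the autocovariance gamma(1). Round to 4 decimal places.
\gamma(1) = 0.6427

Multiply the model equation by X_{t-k} and take expectations. With theta_0 = psi_0 = 1 and psi_j the MA(infinity) weights, this gives
  gamma(k) - sum_i phi_i gamma(k-i) = c_k,
  c_k = sigma^2 * sum_{j=k..q} theta_j psi_{j-k}   (c_k = 0 for k > q),
using gamma(-m) = gamma(m).
Pure AR (q = 0): c_0 = sigma^2 = 1, c_k = 0 for k >= 1.
Equations for k = 0 and k = 1 (AR order 1):
  gamma(0) = phi_1 gamma(1) + c_0
  gamma(1) = phi_1 gamma(0) + c_1
Substituting the second into the first: gamma(0) (1 - phi_1^2) = c_0 + phi_1 c_1, so
  gamma(0) = c_0 / (1 - phi_1^2) = 1 / (1 - (0.489)^2) = 1 / 0.760879 = 1.314269.
  gamma(1) = phi_1 gamma(0) = (0.489)(1.314269) = 0.642678.
Therefore gamma(1) = 0.6427 (to 4 decimal places).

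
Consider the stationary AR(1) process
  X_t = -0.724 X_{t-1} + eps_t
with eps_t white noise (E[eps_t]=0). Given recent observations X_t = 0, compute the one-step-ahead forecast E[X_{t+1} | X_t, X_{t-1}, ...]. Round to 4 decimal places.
E[X_{t+1} \mid \mathcal F_t] = 0.0000

For an AR(p) model X_t = c + sum_i phi_i X_{t-i} + eps_t, the
one-step-ahead conditional mean is
  E[X_{t+1} | X_t, ...] = c + sum_i phi_i X_{t+1-i}.
Substitute known values:
  E[X_{t+1} | ...] = (-0.724) * (0)
                   = 0.0000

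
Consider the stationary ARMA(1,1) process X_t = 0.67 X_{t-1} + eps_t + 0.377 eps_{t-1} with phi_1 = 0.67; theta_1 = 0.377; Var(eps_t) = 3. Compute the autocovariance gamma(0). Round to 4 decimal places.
\gamma(0) = 8.9674

Multiply the model equation by X_{t-k} and take expectations. With theta_0 = psi_0 = 1 and psi_j the MA(infinity) weights, this gives
  gamma(k) - sum_i phi_i gamma(k-i) = c_k,
  c_k = sigma^2 * sum_{j=k..q} theta_j psi_{j-k}   (c_k = 0 for k > q),
using gamma(-m) = gamma(m).
psi-weights needed (psi_j = theta_j + sum_i phi_i psi_{j-i}):
  psi_1 = theta_1 + phi_1 = 0.377 + (0.67) = 1.047
Right-hand sides:
  c_0 = sigma^2 (1 + theta_1 psi_1) = 3 * (1 + (0.377)(1.047)) = 3 * 1.394719 = 4.184157
  c_1 = sigma^2 theta_1 = 3 * (0.377) = 1.131
  c_2 = 0
Equations for k = 0 and k = 1 (AR order 1):
  gamma(0) = phi_1 gamma(1) + c_0
  gamma(1) = phi_1 gamma(0) + c_1
Substituting the second into the first: gamma(0) (1 - phi_1^2) = c_0 + phi_1 c_1, so
  gamma(0) = (c_0 + phi_1 c_1) / (1 - phi_1^2) = (4.184157 + (0.67)(1.131)) / (1 - (0.67)^2) = 4.941927 / 0.5511 = 8.967387.
Therefore gamma(0) = 8.9674 (to 4 decimal places).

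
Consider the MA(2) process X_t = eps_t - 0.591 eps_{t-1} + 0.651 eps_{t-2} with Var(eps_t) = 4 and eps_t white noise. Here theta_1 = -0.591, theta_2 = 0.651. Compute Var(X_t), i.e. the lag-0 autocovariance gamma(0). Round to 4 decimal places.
\gamma(0) = 7.0923

For an MA(q) process X_t = eps_t + sum_i theta_i eps_{t-i} with
Var(eps_t) = sigma^2, the variance is
  gamma(0) = sigma^2 * (1 + sum_i theta_i^2).
  sum_i theta_i^2 = (-0.591)^2 + (0.651)^2 = 0.349281 + 0.423801 = 0.773082.
  gamma(0) = 4 * (1 + 0.773082) = 4 * 1.773082 = 7.092328, which rounds to 7.0923.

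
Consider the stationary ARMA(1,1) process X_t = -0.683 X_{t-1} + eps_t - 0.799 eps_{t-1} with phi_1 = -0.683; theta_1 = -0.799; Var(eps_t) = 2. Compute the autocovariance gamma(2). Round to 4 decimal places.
\gamma(2) = 5.8652

Multiply the model equation by X_{t-k} and take expectations. With theta_0 = psi_0 = 1 and psi_j the MA(infinity) weights, this gives
  gamma(k) - sum_i phi_i gamma(k-i) = c_k,
  c_k = sigma^2 * sum_{j=k..q} theta_j psi_{j-k}   (c_k = 0 for k > q),
using gamma(-m) = gamma(m).
psi-weights needed (psi_j = theta_j + sum_i phi_i psi_{j-i}):
  psi_1 = theta_1 + phi_1 = -0.799 + (-0.683) = -1.482
Right-hand sides:
  c_0 = sigma^2 (1 + theta_1 psi_1) = 2 * (1 + (-0.799)(-1.482)) = 2 * 2.184118 = 4.368236
  c_1 = sigma^2 theta_1 = 2 * (-0.799) = -1.598
  c_2 = 0
Equations for k = 0 and k = 1 (AR order 1):
  gamma(0) = phi_1 gamma(1) + c_0
  gamma(1) = phi_1 gamma(0) + c_1
Substituting the second into the first: gamma(0) (1 - phi_1^2) = c_0 + phi_1 c_1, so
  gamma(0) = (c_0 + phi_1 c_1) / (1 - phi_1^2) = (4.368236 + (-0.683)(-1.598)) / (1 - (-0.683)^2) = 5.45967 / 0.533511 = 10.233472.
  gamma(1) = phi_1 gamma(0) + c_1 = (-0.683)(10.233472) + (-1.598) = -8.587462.
For k = 2 (> q): gamma(2) = phi_1 gamma(1) = (-0.683)(-8.587462) = 5.865236.
Therefore gamma(2) = 5.8652 (to 4 decimal places).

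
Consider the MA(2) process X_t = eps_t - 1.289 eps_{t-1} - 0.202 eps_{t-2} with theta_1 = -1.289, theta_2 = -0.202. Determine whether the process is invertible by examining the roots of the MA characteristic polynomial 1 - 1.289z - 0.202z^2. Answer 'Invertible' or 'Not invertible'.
\text{Not invertible}

The MA(q) characteristic polynomial is P(z) = 1 - 1.289z - 0.202z^2.
Invertibility requires all roots to lie outside the unit circle, i.e. |z| > 1 for every root.
Set 1 + (-1.289) z + (-0.202) z^2 = 0, i.e. a z^2 + b z + c = 0 with a = -0.202, b = -1.289, c = 1.
Discriminant D = b^2 - 4ac = (-1.289)^2 - 4*(-0.202)*1 = 1.661521 - (-0.808) = 2.469521.
D >= 0, so the roots are real: z = (-b +/- sqrt(D)) / (2a) = (1.289 +/- 1.571471) / (-0.404).
  z_1 = (1.289 + 1.571471) / (-0.404) = -7.0804,   |z_1| = 7.0804.
  z_2 = (1.289 - 1.571471) / (-0.404) = 0.6992,   |z_2| = 0.6992.
Moduli of all roots: 7.0804, 0.6992.
All moduli strictly greater than 1? No.
Verdict: Not invertible.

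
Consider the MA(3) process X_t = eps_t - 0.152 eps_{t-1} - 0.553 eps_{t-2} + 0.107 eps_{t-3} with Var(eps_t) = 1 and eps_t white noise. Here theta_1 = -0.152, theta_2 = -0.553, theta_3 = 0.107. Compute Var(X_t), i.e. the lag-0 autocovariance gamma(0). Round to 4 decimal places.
\gamma(0) = 1.3404

For an MA(q) process X_t = eps_t + sum_i theta_i eps_{t-i} with
Var(eps_t) = sigma^2, the variance is
  gamma(0) = sigma^2 * (1 + sum_i theta_i^2).
  sum_i theta_i^2 = (-0.152)^2 + (-0.553)^2 + (0.107)^2 = 0.023104 + 0.305809 + 0.011449 = 0.340362.
  gamma(0) = 1 * (1 + 0.340362) = 1 * 1.340362 = 1.340362, which rounds to 1.3404.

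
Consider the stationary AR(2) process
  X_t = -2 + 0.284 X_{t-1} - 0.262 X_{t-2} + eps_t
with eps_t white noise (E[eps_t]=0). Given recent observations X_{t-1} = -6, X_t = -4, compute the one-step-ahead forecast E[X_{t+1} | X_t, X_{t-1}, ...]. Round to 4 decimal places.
E[X_{t+1} \mid \mathcal F_t] = -1.5640

For an AR(p) model X_t = c + sum_i phi_i X_{t-i} + eps_t, the
one-step-ahead conditional mean is
  E[X_{t+1} | X_t, ...] = c + sum_i phi_i X_{t+1-i}.
Substitute known values:
  E[X_{t+1} | ...] = -2 + (0.284) * (-4) + (-0.262) * (-6)
                   = -1.5640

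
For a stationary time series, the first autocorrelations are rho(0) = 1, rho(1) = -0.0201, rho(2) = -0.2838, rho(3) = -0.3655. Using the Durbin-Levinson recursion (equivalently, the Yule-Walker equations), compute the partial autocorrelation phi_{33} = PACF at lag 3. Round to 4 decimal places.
\phi_{33} = -0.4120

The PACF at lag k is phi_{kk}, the last component of the solution
to the Yule-Walker system G_k phi = r_k where
  (G_k)_{ij} = rho(|i - j|), (r_k)_i = rho(i), i,j = 1..k.
Equivalently, Durbin-Levinson gives phi_{kk} iteratively:
  phi_{11} = rho(1)
  phi_{kk} = [rho(k) - sum_{j=1..k-1} phi_{k-1,j} rho(k-j)]
            / [1 - sum_{j=1..k-1} phi_{k-1,j} rho(j)],
  phi_{k,j} = phi_{k-1,j} - phi_{kk} phi_{k-1,k-j},  j = 1..k-1.
Step k = 1:
  phi_11 = rho(1) = -0.0201.
Step k = 2:
  phi_22 = [rho(2) - phi_11 rho(1)] / [1 - phi_11 rho(1)] = [-0.2838 - (-0.0201)(-0.0201)] / [1 - (-0.0201)(-0.0201)]
         = -0.28420401 / 0.99959599 = -0.284319.
  Update: phi_21 = phi_11 - phi_22 phi_11 = -0.0201 - (-0.284319)(-0.0201) = -0.025815.
Step k = 3:
  phi_33 = [rho(3) - phi_21 rho(2) - phi_22 rho(1)] / [1 - phi_21 rho(1) - phi_22 rho(2)]
    numerator   = -0.3655 - (-0.025815)(-0.2838) - (-0.284319)(-0.0201) = -0.37854105
    denominator = 1 - (-0.025815)(-0.0201) - (-0.284319)(-0.2838) = 0.91879142
  phi_33 = -0.37854105 / 0.91879142 = -0.412.
Therefore phi_{33} = -0.4120.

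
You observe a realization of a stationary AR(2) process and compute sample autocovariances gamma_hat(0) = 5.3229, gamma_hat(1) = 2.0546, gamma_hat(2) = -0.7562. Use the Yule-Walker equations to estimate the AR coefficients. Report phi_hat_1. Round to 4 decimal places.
\hat\phi_{1} = 0.5180

The Yule-Walker equations for an AR(p) process read, in matrix form,
  Gamma_p phi = r_p,   with   (Gamma_p)_{ij} = gamma(|i - j|),
                       (r_p)_i = gamma(i),   i,j = 1..p.
Substitute the sample gammas (Toeplitz matrix and right-hand side of size 2):
  Gamma_p = [[5.3229, 2.0546], [2.0546, 5.3229]]
  r_p     = [2.0546, -0.7562]
Written out:
  5.3229 phi_1 + 2.0546 phi_2 = 2.0546
  2.0546 phi_1 + 5.3229 phi_2 = -0.7562
Solve by Cramer's rule:
  det = gamma(0)^2 - gamma(1)^2 = (5.3229)^2 - (2.0546)^2 = 28.33326441 - 4.22138116 = 24.11188325
  phi_hat_1 = [gamma(1) gamma(0) - gamma(1) gamma(2)] / det = [(2.0546)(5.3229) - (2.0546)(-0.7562)] / 24.11188325 = 12.49011886 / 24.11188325 = 0.518
  phi_hat_2 = [gamma(0) gamma(2) - gamma(1)^2] / det = [(5.3229)(-0.7562) - (2.0546)^2] / 24.11188325 = -8.24655814 / 24.11188325 = -0.342
So phi_hat = [0.5180, -0.3420].
Therefore phi_hat_1 = 0.5180.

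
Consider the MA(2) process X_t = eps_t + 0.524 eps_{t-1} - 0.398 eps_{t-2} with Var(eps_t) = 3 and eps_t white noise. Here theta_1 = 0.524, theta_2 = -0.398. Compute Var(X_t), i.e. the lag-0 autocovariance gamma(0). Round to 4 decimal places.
\gamma(0) = 4.2989

For an MA(q) process X_t = eps_t + sum_i theta_i eps_{t-i} with
Var(eps_t) = sigma^2, the variance is
  gamma(0) = sigma^2 * (1 + sum_i theta_i^2).
  sum_i theta_i^2 = (0.524)^2 + (-0.398)^2 = 0.274576 + 0.158404 = 0.43298.
  gamma(0) = 3 * (1 + 0.43298) = 3 * 1.43298 = 4.29894, which rounds to 4.2989.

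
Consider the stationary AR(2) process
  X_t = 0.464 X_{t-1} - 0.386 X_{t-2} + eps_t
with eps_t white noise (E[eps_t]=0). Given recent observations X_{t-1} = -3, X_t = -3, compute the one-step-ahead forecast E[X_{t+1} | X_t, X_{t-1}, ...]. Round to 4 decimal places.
E[X_{t+1} \mid \mathcal F_t] = -0.2340

For an AR(p) model X_t = c + sum_i phi_i X_{t-i} + eps_t, the
one-step-ahead conditional mean is
  E[X_{t+1} | X_t, ...] = c + sum_i phi_i X_{t+1-i}.
Substitute known values:
  E[X_{t+1} | ...] = (0.464) * (-3) + (-0.386) * (-3)
                   = -0.2340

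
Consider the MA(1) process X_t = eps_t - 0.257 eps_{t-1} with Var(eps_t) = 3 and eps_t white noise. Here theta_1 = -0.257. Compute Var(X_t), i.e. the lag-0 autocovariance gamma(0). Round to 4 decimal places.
\gamma(0) = 3.1981

For an MA(q) process X_t = eps_t + sum_i theta_i eps_{t-i} with
Var(eps_t) = sigma^2, the variance is
  gamma(0) = sigma^2 * (1 + sum_i theta_i^2).
  sum_i theta_i^2 = (-0.257)^2 = 0.066049.
  gamma(0) = 3 * (1 + 0.066049) = 3 * 1.066049 = 3.198147, which rounds to 3.1981.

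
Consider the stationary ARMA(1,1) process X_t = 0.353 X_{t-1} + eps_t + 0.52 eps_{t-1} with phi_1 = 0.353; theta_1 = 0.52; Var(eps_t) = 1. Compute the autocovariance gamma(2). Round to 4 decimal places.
\gamma(2) = 0.4167

Multiply the model equation by X_{t-k} and take expectations. With theta_0 = psi_0 = 1 and psi_j the MA(infinity) weights, this gives
  gamma(k) - sum_i phi_i gamma(k-i) = c_k,
  c_k = sigma^2 * sum_{j=k..q} theta_j psi_{j-k}   (c_k = 0 for k > q),
using gamma(-m) = gamma(m).
psi-weights needed (psi_j = theta_j + sum_i phi_i psi_{j-i}):
  psi_1 = theta_1 + phi_1 = 0.52 + (0.353) = 0.873
Right-hand sides:
  c_0 = sigma^2 (1 + theta_1 psi_1) = 1 * (1 + (0.52)(0.873)) = 1 * 1.45396 = 1.45396
  c_1 = sigma^2 theta_1 = 1 * (0.52) = 0.52
  c_2 = 0
Equations for k = 0 and k = 1 (AR order 1):
  gamma(0) = phi_1 gamma(1) + c_0
  gamma(1) = phi_1 gamma(0) + c_1
Substituting the second into the first: gamma(0) (1 - phi_1^2) = c_0 + phi_1 c_1, so
  gamma(0) = (c_0 + phi_1 c_1) / (1 - phi_1^2) = (1.45396 + (0.353)(0.52)) / (1 - (0.353)^2) = 1.63752 / 0.875391 = 1.870616.
  gamma(1) = phi_1 gamma(0) + c_1 = (0.353)(1.870616) + (0.52) = 1.180327.
For k = 2 (> q): gamma(2) = phi_1 gamma(1) = (0.353)(1.180327) = 0.416656.
Therefore gamma(2) = 0.4167 (to 4 decimal places).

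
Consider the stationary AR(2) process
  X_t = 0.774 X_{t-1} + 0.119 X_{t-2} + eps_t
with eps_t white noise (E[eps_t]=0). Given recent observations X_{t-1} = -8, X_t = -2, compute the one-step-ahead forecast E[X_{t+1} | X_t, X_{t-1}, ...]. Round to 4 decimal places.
E[X_{t+1} \mid \mathcal F_t] = -2.5000

For an AR(p) model X_t = c + sum_i phi_i X_{t-i} + eps_t, the
one-step-ahead conditional mean is
  E[X_{t+1} | X_t, ...] = c + sum_i phi_i X_{t+1-i}.
Substitute known values:
  E[X_{t+1} | ...] = (0.774) * (-2) + (0.119) * (-8)
                   = -2.5000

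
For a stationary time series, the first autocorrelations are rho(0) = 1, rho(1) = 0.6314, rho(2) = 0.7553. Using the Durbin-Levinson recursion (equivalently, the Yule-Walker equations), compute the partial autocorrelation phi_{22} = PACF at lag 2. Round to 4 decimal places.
\phi_{22} = 0.5931

The PACF at lag k is phi_{kk}, the last component of the solution
to the Yule-Walker system G_k phi = r_k where
  (G_k)_{ij} = rho(|i - j|), (r_k)_i = rho(i), i,j = 1..k.
Equivalently, Durbin-Levinson gives phi_{kk} iteratively:
  phi_{11} = rho(1)
  phi_{kk} = [rho(k) - sum_{j=1..k-1} phi_{k-1,j} rho(k-j)]
            / [1 - sum_{j=1..k-1} phi_{k-1,j} rho(j)],
  phi_{k,j} = phi_{k-1,j} - phi_{kk} phi_{k-1,k-j},  j = 1..k-1.
Step k = 1:
  phi_11 = rho(1) = 0.6314.
Step k = 2:
  phi_22 = [rho(2) - phi_11 rho(1)] / [1 - phi_11 rho(1)] = [0.7553 - (0.6314)(0.6314)] / [1 - (0.6314)(0.6314)]
         = 0.35663404 / 0.60133404 = 0.5931.
Therefore phi_{22} = 0.5931.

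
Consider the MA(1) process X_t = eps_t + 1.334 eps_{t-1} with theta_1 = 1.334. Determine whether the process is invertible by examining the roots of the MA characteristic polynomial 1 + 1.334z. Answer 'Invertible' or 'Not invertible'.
\text{Not invertible}

The MA(q) characteristic polynomial is P(z) = 1 + 1.334z.
Invertibility requires all roots to lie outside the unit circle, i.e. |z| > 1 for every root.
This is linear in z: 1 + (1.334) z = 0  =>  z = -1/(1.334) = -0.749625,  |z| = 0.749625.
Moduli of all roots: 0.7496.
All moduli strictly greater than 1? No.
Verdict: Not invertible.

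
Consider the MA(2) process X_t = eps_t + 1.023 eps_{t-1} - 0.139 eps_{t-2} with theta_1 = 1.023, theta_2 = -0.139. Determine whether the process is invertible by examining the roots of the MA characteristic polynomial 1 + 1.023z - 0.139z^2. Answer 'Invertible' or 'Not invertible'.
\text{Not invertible}

The MA(q) characteristic polynomial is P(z) = 1 + 1.023z - 0.139z^2.
Invertibility requires all roots to lie outside the unit circle, i.e. |z| > 1 for every root.
Set 1 + (1.023) z + (-0.139) z^2 = 0, i.e. a z^2 + b z + c = 0 with a = -0.139, b = 1.023, c = 1.
Discriminant D = b^2 - 4ac = (1.023)^2 - 4*(-0.139)*1 = 1.046529 - (-0.556) = 1.602529.
D >= 0, so the roots are real: z = (-b +/- sqrt(D)) / (2a) = (-1.023 +/- 1.26591) / (-0.278).
  z_1 = (-1.023 + 1.26591) / (-0.278) = -0.8738,   |z_1| = 0.8738.
  z_2 = (-1.023 - 1.26591) / (-0.278) = 8.2335,   |z_2| = 8.2335.
Moduli of all roots: 0.8738, 8.2335.
All moduli strictly greater than 1? No.
Verdict: Not invertible.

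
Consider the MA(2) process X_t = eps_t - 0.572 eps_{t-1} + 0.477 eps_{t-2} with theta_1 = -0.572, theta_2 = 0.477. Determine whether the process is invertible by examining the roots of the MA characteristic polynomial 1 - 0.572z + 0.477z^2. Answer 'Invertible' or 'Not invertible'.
\text{Invertible}

The MA(q) characteristic polynomial is P(z) = 1 - 0.572z + 0.477z^2.
Invertibility requires all roots to lie outside the unit circle, i.e. |z| > 1 for every root.
Set 1 + (-0.572) z + (0.477) z^2 = 0, i.e. a z^2 + b z + c = 0 with a = 0.477, b = -0.572, c = 1.
Discriminant D = b^2 - 4ac = (-0.572)^2 - 4*(0.477)*1 = 0.327184 - (1.908) = -1.580816.
D < 0, so the roots are the complex-conjugate pair z = (-b +/- i sqrt(-D)) / (2a) = 0.5996 +/- 1.3179i.
For a conjugate pair |z|^2 = z * conj(z) = (product of roots) = c/a = 1/(0.477) = 2.096436, so |z| = sqrt(2.096436) = 1.4479 for both roots.
Moduli of all roots: 1.4479, 1.4479.
All moduli strictly greater than 1? Yes.
Verdict: Invertible.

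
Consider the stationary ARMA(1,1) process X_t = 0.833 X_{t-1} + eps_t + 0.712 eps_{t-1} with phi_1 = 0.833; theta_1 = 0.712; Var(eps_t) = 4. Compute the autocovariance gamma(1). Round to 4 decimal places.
\gamma(1) = 32.1626

Multiply the model equation by X_{t-k} and take expectations. With theta_0 = psi_0 = 1 and psi_j the MA(infinity) weights, this gives
  gamma(k) - sum_i phi_i gamma(k-i) = c_k,
  c_k = sigma^2 * sum_{j=k..q} theta_j psi_{j-k}   (c_k = 0 for k > q),
using gamma(-m) = gamma(m).
psi-weights needed (psi_j = theta_j + sum_i phi_i psi_{j-i}):
  psi_1 = theta_1 + phi_1 = 0.712 + (0.833) = 1.545
Right-hand sides:
  c_0 = sigma^2 (1 + theta_1 psi_1) = 4 * (1 + (0.712)(1.545)) = 4 * 2.10004 = 8.40016
  c_1 = sigma^2 theta_1 = 4 * (0.712) = 2.848
  c_2 = 0
Equations for k = 0 and k = 1 (AR order 1):
  gamma(0) = phi_1 gamma(1) + c_0
  gamma(1) = phi_1 gamma(0) + c_1
Substituting the second into the first: gamma(0) (1 - phi_1^2) = c_0 + phi_1 c_1, so
  gamma(0) = (c_0 + phi_1 c_1) / (1 - phi_1^2) = (8.40016 + (0.833)(2.848)) / (1 - (0.833)^2) = 10.772544 / 0.306111 = 35.191627.
  gamma(1) = phi_1 gamma(0) + c_1 = (0.833)(35.191627) + (2.848) = 32.162625.
Therefore gamma(1) = 32.1626 (to 4 decimal places).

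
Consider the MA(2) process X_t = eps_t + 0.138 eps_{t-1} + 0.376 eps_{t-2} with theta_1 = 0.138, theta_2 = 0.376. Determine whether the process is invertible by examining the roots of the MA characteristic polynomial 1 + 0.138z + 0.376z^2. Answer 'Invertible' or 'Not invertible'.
\text{Invertible}

The MA(q) characteristic polynomial is P(z) = 1 + 0.138z + 0.376z^2.
Invertibility requires all roots to lie outside the unit circle, i.e. |z| > 1 for every root.
Set 1 + (0.138) z + (0.376) z^2 = 0, i.e. a z^2 + b z + c = 0 with a = 0.376, b = 0.138, c = 1.
Discriminant D = b^2 - 4ac = (0.138)^2 - 4*(0.376)*1 = 0.019044 - (1.504) = -1.484956.
D < 0, so the roots are the complex-conjugate pair z = (-b +/- i sqrt(-D)) / (2a) = -0.1835 +/- 1.6205i.
For a conjugate pair |z|^2 = z * conj(z) = (product of roots) = c/a = 1/(0.376) = 2.659574, so |z| = sqrt(2.659574) = 1.6308 for both roots.
Moduli of all roots: 1.6308, 1.6308.
All moduli strictly greater than 1? Yes.
Verdict: Invertible.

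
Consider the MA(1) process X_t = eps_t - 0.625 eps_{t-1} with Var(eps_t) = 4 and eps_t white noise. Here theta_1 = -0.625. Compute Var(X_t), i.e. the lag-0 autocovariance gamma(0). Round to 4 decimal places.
\gamma(0) = 5.5625

For an MA(q) process X_t = eps_t + sum_i theta_i eps_{t-i} with
Var(eps_t) = sigma^2, the variance is
  gamma(0) = sigma^2 * (1 + sum_i theta_i^2).
  sum_i theta_i^2 = (-0.625)^2 = 0.390625.
  gamma(0) = 4 * (1 + 0.390625) = 4 * 1.390625 = 5.5625.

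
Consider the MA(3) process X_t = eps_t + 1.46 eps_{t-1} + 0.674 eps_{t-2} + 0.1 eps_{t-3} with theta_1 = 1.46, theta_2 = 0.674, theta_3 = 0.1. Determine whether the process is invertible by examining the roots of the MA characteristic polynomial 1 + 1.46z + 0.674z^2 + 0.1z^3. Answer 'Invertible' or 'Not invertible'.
\text{Invertible}

The MA(q) characteristic polynomial is P(z) = 1 + 1.46z + 0.674z^2 + 0.1z^3.
Invertibility requires all roots to lie outside the unit circle, i.e. |z| > 1 for every root.
Degree 3: look for a simple real root z0 first, then factor out (1 - z/z0) and solve the remaining quadratic.
Testing z0 = -2.5: P(-2.5) = 1 + (1.46)(-2.5) + (0.674)(-2.5)^2 + (0.1)(-2.5)^3
  = 1 + (-3.65) + (4.2125) + (-1.5625) = 0.  So z_0 = -2.5 is a root, |z_0| = 2.5.
Divide out the factor (1 + 0.4 z) = (1 - z/z0) (since 1/z0 = -0.4):
  P(z) = (1 + 0.4 z)(1 + (1.06) z + (0.25) z^2)
  [check: z-coef 1.06 - (-0.4) = 1.46; z^2-coef 0.25 - (-0.4)(1.06) = 0.674; z^3-coef -(-0.4)(0.25) = 0.1.]
Remaining roots from the quadratic factor 1 + (1.06) z + (0.25) z^2:
  Set 1 + (1.06) z + (0.25) z^2 = 0, i.e. a z^2 + b z + c = 0 with a = 0.25, b = 1.06, c = 1.
  Discriminant D = b^2 - 4ac = (1.06)^2 - 4*(0.25)*1 = 1.1236 - (1) = 0.1236.
  D >= 0, so the roots are real: z = (-b +/- sqrt(D)) / (2a) = (-1.06 +/- 0.351568) / (0.5).
    z_1 = (-1.06 + 0.351568) / (0.5) = -1.4169,   |z_1| = 1.4169.
    z_2 = (-1.06 - 0.351568) / (0.5) = -2.8231,   |z_2| = 2.8231.
Moduli of all roots: 2.5000, 1.4169, 2.8231.
All moduli strictly greater than 1? Yes.
Verdict: Invertible.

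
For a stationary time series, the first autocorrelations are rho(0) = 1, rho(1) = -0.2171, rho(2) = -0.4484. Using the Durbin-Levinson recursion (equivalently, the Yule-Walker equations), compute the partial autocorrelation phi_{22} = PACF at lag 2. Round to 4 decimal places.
\phi_{22} = -0.5200

The PACF at lag k is phi_{kk}, the last component of the solution
to the Yule-Walker system G_k phi = r_k where
  (G_k)_{ij} = rho(|i - j|), (r_k)_i = rho(i), i,j = 1..k.
Equivalently, Durbin-Levinson gives phi_{kk} iteratively:
  phi_{11} = rho(1)
  phi_{kk} = [rho(k) - sum_{j=1..k-1} phi_{k-1,j} rho(k-j)]
            / [1 - sum_{j=1..k-1} phi_{k-1,j} rho(j)],
  phi_{k,j} = phi_{k-1,j} - phi_{kk} phi_{k-1,k-j},  j = 1..k-1.
Step k = 1:
  phi_11 = rho(1) = -0.2171.
Step k = 2:
  phi_22 = [rho(2) - phi_11 rho(1)] / [1 - phi_11 rho(1)] = [-0.4484 - (-0.2171)(-0.2171)] / [1 - (-0.2171)(-0.2171)]
         = -0.49553241 / 0.95286759 = -0.52.
Therefore phi_{22} = -0.5200.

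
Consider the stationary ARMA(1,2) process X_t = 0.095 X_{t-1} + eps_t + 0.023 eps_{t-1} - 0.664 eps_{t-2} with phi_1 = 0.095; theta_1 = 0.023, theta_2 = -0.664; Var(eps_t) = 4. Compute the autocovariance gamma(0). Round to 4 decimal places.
\gamma(0) = 5.7758

Multiply the model equation by X_{t-k} and take expectations. With theta_0 = psi_0 = 1 and psi_j the MA(infinity) weights, this gives
  gamma(k) - sum_i phi_i gamma(k-i) = c_k,
  c_k = sigma^2 * sum_{j=k..q} theta_j psi_{j-k}   (c_k = 0 for k > q),
using gamma(-m) = gamma(m).
psi-weights needed (psi_j = theta_j + sum_i phi_i psi_{j-i}):
  psi_1 = theta_1 + phi_1 = 0.023 + (0.095) = 0.118
  psi_2 = theta_2 + phi_1 psi_1 = -0.664 + (0.095)(0.118) = -0.65279
Right-hand sides:
  c_0 = sigma^2 (1 + theta_1 psi_1 + theta_2 psi_2) = 4 * (1 + (0.023)(0.118) + (-0.664)(-0.65279)) = 4 * 1.436167 = 5.744666
  c_1 = sigma^2 (theta_1 + theta_2 psi_1) = 4 * (0.023 + (-0.664)(0.118)) = -0.221408
  c_2 = sigma^2 theta_2 = 4 * (-0.664) = -2.656
Equations for k = 0 and k = 1 (AR order 1):
  gamma(0) = phi_1 gamma(1) + c_0
  gamma(1) = phi_1 gamma(0) + c_1
Substituting the second into the first: gamma(0) (1 - phi_1^2) = c_0 + phi_1 c_1, so
  gamma(0) = (c_0 + phi_1 c_1) / (1 - phi_1^2) = (5.744666 + (0.095)(-0.221408)) / (1 - (0.095)^2) = 5.723632 / 0.990975 = 5.775759.
Therefore gamma(0) = 5.7758 (to 4 decimal places).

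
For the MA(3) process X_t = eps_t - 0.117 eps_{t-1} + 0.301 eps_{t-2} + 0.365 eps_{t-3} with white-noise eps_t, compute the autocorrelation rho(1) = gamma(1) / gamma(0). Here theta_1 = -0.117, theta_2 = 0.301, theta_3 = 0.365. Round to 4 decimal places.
\rho(1) = -0.0342

For an MA(q) process with theta_0 = 1, the autocovariance is
  gamma(k) = sigma^2 * sum_{i=0..q-k} theta_i * theta_{i+k},
and rho(k) = gamma(k) / gamma(0). Sigma^2 cancels.
  numerator   = (1)*(-0.117) + (-0.117)*(0.301) + (0.301)*(0.365) = -0.042352.
  denominator = (1)^2 + (-0.117)^2 + (0.301)^2 + (0.365)^2 = 1.237515.
  rho(1) = -0.042352 / 1.237515 = -0.0342.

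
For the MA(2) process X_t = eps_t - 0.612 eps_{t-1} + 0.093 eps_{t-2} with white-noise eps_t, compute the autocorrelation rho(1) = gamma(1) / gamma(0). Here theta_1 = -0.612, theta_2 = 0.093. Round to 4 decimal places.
\rho(1) = -0.4836

For an MA(q) process with theta_0 = 1, the autocovariance is
  gamma(k) = sigma^2 * sum_{i=0..q-k} theta_i * theta_{i+k},
and rho(k) = gamma(k) / gamma(0). Sigma^2 cancels.
  numerator   = (1)*(-0.612) + (-0.612)*(0.093) = -0.668916.
  denominator = (1)^2 + (-0.612)^2 + (0.093)^2 = 1.383193.
  rho(1) = -0.668916 / 1.383193 = -0.4836.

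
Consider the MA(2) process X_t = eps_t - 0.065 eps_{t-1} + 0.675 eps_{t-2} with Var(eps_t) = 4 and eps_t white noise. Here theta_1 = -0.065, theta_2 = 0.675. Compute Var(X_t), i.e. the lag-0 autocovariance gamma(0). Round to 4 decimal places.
\gamma(0) = 5.8394

For an MA(q) process X_t = eps_t + sum_i theta_i eps_{t-i} with
Var(eps_t) = sigma^2, the variance is
  gamma(0) = sigma^2 * (1 + sum_i theta_i^2).
  sum_i theta_i^2 = (-0.065)^2 + (0.675)^2 = 0.004225 + 0.455625 = 0.45985.
  gamma(0) = 4 * (1 + 0.45985) = 4 * 1.45985 = 5.8394.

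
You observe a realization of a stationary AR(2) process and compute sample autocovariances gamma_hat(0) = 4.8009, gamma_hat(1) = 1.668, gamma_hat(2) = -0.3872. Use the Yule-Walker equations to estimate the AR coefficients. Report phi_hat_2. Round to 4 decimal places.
\hat\phi_{2} = -0.2290

The Yule-Walker equations for an AR(p) process read, in matrix form,
  Gamma_p phi = r_p,   with   (Gamma_p)_{ij} = gamma(|i - j|),
                       (r_p)_i = gamma(i),   i,j = 1..p.
Substitute the sample gammas (Toeplitz matrix and right-hand side of size 2):
  Gamma_p = [[4.8009, 1.668], [1.668, 4.8009]]
  r_p     = [1.668, -0.3872]
Written out:
  4.8009 phi_1 + 1.668 phi_2 = 1.668
  1.668 phi_1 + 4.8009 phi_2 = -0.3872
Solve by Cramer's rule:
  det = gamma(0)^2 - gamma(1)^2 = (4.8009)^2 - (1.668)^2 = 23.04864081 - 2.782224 = 20.26641681
  phi_hat_1 = [gamma(1) gamma(0) - gamma(1) gamma(2)] / det = [(1.668)(4.8009) - (1.668)(-0.3872)] / 20.26641681 = 8.6537508 / 20.26641681 = 0.427
  phi_hat_2 = [gamma(0) gamma(2) - gamma(1)^2] / det = [(4.8009)(-0.3872) - (1.668)^2] / 20.26641681 = -4.64113248 / 20.26641681 = -0.229
So phi_hat = [0.4270, -0.2290].
Therefore phi_hat_2 = -0.2290.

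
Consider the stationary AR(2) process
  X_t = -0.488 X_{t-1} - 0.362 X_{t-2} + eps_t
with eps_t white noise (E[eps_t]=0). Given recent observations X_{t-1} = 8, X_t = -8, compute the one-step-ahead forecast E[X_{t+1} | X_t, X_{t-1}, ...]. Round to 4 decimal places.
E[X_{t+1} \mid \mathcal F_t] = 1.0080

For an AR(p) model X_t = c + sum_i phi_i X_{t-i} + eps_t, the
one-step-ahead conditional mean is
  E[X_{t+1} | X_t, ...] = c + sum_i phi_i X_{t+1-i}.
Substitute known values:
  E[X_{t+1} | ...] = (-0.488) * (-8) + (-0.362) * (8)
                   = 1.0080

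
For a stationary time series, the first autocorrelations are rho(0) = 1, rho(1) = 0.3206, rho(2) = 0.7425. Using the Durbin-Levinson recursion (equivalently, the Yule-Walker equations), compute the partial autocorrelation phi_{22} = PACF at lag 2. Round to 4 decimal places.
\phi_{22} = 0.7130

The PACF at lag k is phi_{kk}, the last component of the solution
to the Yule-Walker system G_k phi = r_k where
  (G_k)_{ij} = rho(|i - j|), (r_k)_i = rho(i), i,j = 1..k.
Equivalently, Durbin-Levinson gives phi_{kk} iteratively:
  phi_{11} = rho(1)
  phi_{kk} = [rho(k) - sum_{j=1..k-1} phi_{k-1,j} rho(k-j)]
            / [1 - sum_{j=1..k-1} phi_{k-1,j} rho(j)],
  phi_{k,j} = phi_{k-1,j} - phi_{kk} phi_{k-1,k-j},  j = 1..k-1.
Step k = 1:
  phi_11 = rho(1) = 0.3206.
Step k = 2:
  phi_22 = [rho(2) - phi_11 rho(1)] / [1 - phi_11 rho(1)] = [0.7425 - (0.3206)(0.3206)] / [1 - (0.3206)(0.3206)]
         = 0.63971564 / 0.89721564 = 0.713.
Therefore phi_{22} = 0.7130.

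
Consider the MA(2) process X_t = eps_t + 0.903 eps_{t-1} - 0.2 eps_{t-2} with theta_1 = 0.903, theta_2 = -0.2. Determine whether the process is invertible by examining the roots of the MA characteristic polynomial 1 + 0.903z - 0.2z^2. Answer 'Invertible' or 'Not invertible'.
\text{Not invertible}

The MA(q) characteristic polynomial is P(z) = 1 + 0.903z - 0.2z^2.
Invertibility requires all roots to lie outside the unit circle, i.e. |z| > 1 for every root.
Set 1 + (0.903) z + (-0.2) z^2 = 0, i.e. a z^2 + b z + c = 0 with a = -0.2, b = 0.903, c = 1.
Discriminant D = b^2 - 4ac = (0.903)^2 - 4*(-0.2)*1 = 0.815409 - (-0.8) = 1.615409.
D >= 0, so the roots are real: z = (-b +/- sqrt(D)) / (2a) = (-0.903 +/- 1.270987) / (-0.4).
  z_1 = (-0.903 + 1.270987) / (-0.4) = -0.92,   |z_1| = 0.92.
  z_2 = (-0.903 - 1.270987) / (-0.4) = 5.435,   |z_2| = 5.435.
Moduli of all roots: 0.9200, 5.4350.
All moduli strictly greater than 1? No.
Verdict: Not invertible.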